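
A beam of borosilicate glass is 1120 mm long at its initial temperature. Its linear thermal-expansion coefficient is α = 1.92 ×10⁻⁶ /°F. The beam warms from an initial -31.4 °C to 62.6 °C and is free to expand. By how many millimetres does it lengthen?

0.364 mm

Convert α: 1.92×10⁻⁶/°F × (9/5) = 3.46×10⁻⁶/K.
ΔT = 62.6 − (-31.4) = 94.00 K.
ΔL = α·L₀·ΔT = 3.46×10⁻⁶ × 1120 mm × 94.00 K = 0.364 mm.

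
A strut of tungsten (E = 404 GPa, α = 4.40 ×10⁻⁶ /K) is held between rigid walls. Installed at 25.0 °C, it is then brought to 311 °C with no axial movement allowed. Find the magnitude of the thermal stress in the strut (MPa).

508 MPa

ΔT = 286.0 K. Constrained thermal stress σ = E·α·ΔT = 404.0×10³ MPa × 4.40×10⁻⁶ × 286.0 = 508 MPa (compressive).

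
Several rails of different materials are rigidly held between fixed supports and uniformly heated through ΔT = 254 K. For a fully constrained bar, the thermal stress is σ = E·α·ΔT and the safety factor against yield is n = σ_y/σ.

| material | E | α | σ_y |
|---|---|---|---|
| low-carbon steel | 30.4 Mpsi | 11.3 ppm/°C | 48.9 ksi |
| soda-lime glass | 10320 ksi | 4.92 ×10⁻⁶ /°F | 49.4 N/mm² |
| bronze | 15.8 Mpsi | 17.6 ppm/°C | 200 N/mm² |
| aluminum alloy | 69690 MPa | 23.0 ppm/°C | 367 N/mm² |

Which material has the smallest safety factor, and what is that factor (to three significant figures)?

With everything in SI (GPa, ×10⁻⁶/K, MPa):
  low-carbon steel: E = 209.6, α = 11.3, σ_y = 337.2 → σ = 602 MPa, n = 0.560
  soda-lime glass: E = 71.15, α = 8.86, σ_y = 49.40 → σ = 160 MPa, n = 0.309
  bronze: E = 108.9, α = 17.6, σ_y = 200.0 → σ = 487 MPa, n = 0.411
  aluminum alloy: E = 69.69, α = 23.0, σ_y = 367.0 → σ = 407 MPa, n = 0.901
Smallest n: soda-lime glass with n = 0.309.

soda-lime glass, n = 0.309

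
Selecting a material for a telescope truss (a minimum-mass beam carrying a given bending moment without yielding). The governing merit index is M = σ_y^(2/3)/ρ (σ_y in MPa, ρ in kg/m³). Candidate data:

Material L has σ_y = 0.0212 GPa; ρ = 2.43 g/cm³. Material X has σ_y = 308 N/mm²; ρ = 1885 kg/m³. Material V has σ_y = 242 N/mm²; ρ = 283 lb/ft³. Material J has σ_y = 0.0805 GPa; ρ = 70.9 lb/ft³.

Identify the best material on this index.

After converting to SI:
  material L: σ_y = 21.20 MPa, ρ = 2430 kg/m³
  material X: σ_y = 308.0 MPa, ρ = 1885 kg/m³
  material V: σ_y = 242.0 MPa, ρ = 4533 kg/m³
  material J: σ_y = 80.50 MPa, ρ = 1136 kg/m³
  material X: M = 24.2×10⁻³
  material J: M = 16.4×10⁻³
  material V: M = 8.57×10⁻³
  material L: M = 3.15×10⁻³
The maximum is for material X.

material X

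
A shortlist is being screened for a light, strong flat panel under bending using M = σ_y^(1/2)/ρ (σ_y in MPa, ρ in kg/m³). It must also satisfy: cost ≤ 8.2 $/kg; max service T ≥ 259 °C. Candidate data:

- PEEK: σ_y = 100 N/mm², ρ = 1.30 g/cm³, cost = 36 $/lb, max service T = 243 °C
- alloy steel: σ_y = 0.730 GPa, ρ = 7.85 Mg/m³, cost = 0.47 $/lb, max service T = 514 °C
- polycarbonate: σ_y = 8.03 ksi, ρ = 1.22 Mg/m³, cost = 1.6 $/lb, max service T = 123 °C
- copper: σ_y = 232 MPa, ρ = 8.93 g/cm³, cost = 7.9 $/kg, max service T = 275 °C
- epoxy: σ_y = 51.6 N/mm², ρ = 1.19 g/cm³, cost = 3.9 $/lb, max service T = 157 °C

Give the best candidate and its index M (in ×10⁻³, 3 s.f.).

Screen on constraints: cost ≤ 8.2 $/kg; max service T ≥ 259 °C. Survivors: alloy steel, copper.
After converting to SI:
  alloy steel: σ_y = 730.0 MPa, ρ = 7850 kg/m³
  copper: σ_y = 232.0 MPa, ρ = 8930 kg/m³
  alloy steel: M = 3.44×10⁻³
  copper: M = 1.71×10⁻³
The maximum is for alloy steel.

alloy steel, M = 3.44×10⁻³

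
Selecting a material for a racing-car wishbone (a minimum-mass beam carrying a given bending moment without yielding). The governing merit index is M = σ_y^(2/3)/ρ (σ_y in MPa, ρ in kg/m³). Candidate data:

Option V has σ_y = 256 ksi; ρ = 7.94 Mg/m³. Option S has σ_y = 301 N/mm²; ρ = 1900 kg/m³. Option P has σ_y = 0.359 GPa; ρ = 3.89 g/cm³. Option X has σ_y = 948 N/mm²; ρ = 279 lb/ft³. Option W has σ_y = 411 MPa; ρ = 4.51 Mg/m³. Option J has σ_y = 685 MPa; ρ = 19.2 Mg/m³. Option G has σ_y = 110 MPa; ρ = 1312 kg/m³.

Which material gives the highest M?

Convert each candidate to consistent units, then evaluate M:
  option V: σ_y = 1765 MPa, ρ = 7940 kg/m³
  option S: σ_y = 301.0 MPa, ρ = 1900 kg/m³
  option P: σ_y = 359.0 MPa, ρ = 3890 kg/m³
  option X: σ_y = 948.0 MPa, ρ = 4469 kg/m³
  option W: σ_y = 411.0 MPa, ρ = 4510 kg/m³
  option J: σ_y = 685.0 MPa, ρ = 19200 kg/m³
  option G: σ_y = 110.0 MPa, ρ = 1312 kg/m³
  option S: M = 23.6×10⁻³
  option X: M = 21.6×10⁻³
  option V: M = 18.4×10⁻³
  option G: M = 17.5×10⁻³
  option P: M = 13.0×10⁻³
  option W: M = 12.3×10⁻³
  option J: M = 4.05×10⁻³
Highest index: option S.

option S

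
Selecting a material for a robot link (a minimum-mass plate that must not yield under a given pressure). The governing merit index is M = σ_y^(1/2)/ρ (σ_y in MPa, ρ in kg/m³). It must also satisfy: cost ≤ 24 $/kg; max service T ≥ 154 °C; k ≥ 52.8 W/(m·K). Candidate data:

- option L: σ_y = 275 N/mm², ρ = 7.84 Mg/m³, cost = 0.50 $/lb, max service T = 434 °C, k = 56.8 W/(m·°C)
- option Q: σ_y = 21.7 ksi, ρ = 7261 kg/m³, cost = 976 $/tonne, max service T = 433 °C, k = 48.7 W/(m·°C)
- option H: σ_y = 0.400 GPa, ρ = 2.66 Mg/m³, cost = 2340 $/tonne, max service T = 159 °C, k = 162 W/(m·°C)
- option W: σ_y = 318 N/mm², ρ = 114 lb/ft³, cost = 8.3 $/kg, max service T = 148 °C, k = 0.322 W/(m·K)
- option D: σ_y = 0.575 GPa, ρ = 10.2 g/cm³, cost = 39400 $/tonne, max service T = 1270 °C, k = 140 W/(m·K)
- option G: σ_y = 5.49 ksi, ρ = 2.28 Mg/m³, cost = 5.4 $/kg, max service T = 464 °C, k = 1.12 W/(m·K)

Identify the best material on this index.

option H

Screen on constraints: cost ≤ 24 $/kg; max service T ≥ 154 °C; k ≥ 52.8 W/(m·K). Survivors: option L, option H.
Convert each candidate to consistent units, then evaluate M:
  option L: σ_y = 275.0 MPa, ρ = 7840 kg/m³
  option H: σ_y = 400.0 MPa, ρ = 2660 kg/m³
  option H: M = 7.52×10⁻³
  option L: M = 2.12×10⁻³
Option H ranks first.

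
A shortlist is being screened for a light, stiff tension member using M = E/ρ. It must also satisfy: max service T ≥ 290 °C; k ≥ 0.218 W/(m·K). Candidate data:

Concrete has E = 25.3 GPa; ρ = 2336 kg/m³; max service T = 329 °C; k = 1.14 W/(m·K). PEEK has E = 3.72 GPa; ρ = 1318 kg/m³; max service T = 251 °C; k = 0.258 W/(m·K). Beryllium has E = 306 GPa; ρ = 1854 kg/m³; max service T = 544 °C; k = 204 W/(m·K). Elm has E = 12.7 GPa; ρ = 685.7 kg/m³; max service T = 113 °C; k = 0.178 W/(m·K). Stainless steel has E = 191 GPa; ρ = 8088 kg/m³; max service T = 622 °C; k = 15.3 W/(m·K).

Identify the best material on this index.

Screen on constraints: max service T ≥ 290 °C; k ≥ 0.218 W/(m·K). Survivors: concrete, beryllium, stainless steel.
Per-candidate index values:
  beryllium: M = 165 MN·m/kg
  stainless steel: M = 23.6 MN·m/kg
  concrete: M = 10.8 MN·m/kg
Highest index: beryllium.

beryllium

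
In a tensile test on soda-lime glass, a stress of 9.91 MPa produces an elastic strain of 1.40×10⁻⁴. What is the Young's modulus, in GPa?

70.8 GPa

E = σ/ε = 9.91 MPa / 1.40×10⁻⁴ = 70790 MPa = 70.8 GPa.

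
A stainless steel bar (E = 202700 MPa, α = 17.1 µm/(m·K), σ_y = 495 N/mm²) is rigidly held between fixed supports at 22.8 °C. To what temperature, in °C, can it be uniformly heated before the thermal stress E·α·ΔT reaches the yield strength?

166 °C

E = 202700 MPa = 202.7 GPa.
σ_y = 495 N/mm² = 495.0 MPa.
E·α·ΔT = 495.0 MPa ⇒ ΔT = 495.0 / (202.7×10³ × 17.1×10⁻⁶) = 142.8 K.
T = 22.8 + 142.8 = 165.6 °C.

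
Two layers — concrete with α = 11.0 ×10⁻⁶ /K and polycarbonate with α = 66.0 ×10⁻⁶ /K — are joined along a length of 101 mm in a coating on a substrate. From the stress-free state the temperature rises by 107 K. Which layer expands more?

polycarbonate

α(concrete) = 11.0×10⁻⁶/K vs α(polycarbonate) = 66.0×10⁻⁶/K.
Higher α expands more for the same ΔT: polycarbonate.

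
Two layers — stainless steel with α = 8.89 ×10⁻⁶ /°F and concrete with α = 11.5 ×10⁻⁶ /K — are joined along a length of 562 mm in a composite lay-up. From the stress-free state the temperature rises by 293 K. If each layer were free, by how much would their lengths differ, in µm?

stainless steel: α = 8.89×10⁻⁶/°F × 9/5 = 16.0×10⁻⁶/K.
Δα = |16.0 − 11.5|×10⁻⁶/K = 4.50×10⁻⁶/K.
ΔL_mismatch = Δα·L·ΔT = 4.50×10⁻⁶ × 562.0 mm × 293.0 K = 741 µm.

741 µm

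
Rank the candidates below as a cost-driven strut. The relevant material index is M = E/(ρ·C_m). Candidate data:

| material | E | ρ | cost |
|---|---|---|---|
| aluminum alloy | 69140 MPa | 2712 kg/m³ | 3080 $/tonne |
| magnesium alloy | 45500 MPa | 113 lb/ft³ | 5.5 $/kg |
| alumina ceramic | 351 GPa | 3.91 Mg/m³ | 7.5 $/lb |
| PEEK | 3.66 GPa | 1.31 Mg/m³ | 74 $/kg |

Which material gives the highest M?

aluminum alloy

After converting to SI:
  aluminum alloy: E = 69.14 GPa, ρ = 2712 kg/m³, cost = 3.080 $/kg
  magnesium alloy: E = 45.50 GPa, ρ = 1810 kg/m³, cost = 5.500 $/kg
  alumina ceramic: E = 351.0 GPa, ρ = 3910 kg/m³, cost = 16.53 $/kg
  PEEK: E = 3.660 GPa, ρ = 1310 kg/m³, cost = 74.00 $/kg
  aluminum alloy: M = 8.28 MN·m per $
  alumina ceramic: M = 5.43 MN·m per $
  magnesium alloy: M = 4.57 MN·m per $
  PEEK: M = 0.0378 MN·m per $
The maximum is for aluminum alloy.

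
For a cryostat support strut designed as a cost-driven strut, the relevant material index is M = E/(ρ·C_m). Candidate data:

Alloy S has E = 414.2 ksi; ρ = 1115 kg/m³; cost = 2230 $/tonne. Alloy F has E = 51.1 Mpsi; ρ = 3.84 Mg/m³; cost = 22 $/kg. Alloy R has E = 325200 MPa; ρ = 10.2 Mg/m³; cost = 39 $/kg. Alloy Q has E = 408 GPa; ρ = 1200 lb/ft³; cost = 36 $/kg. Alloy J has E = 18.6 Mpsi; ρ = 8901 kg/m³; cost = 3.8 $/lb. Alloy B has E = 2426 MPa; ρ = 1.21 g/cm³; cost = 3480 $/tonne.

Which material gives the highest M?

alloy F

Putting every candidate on a common basis:
  alloy S: E = 2.856 GPa, ρ = 1115 kg/m³, cost = 2.230 $/kg
  alloy F: E = 352.3 GPa, ρ = 3840 kg/m³, cost = 22.00 $/kg
  alloy R: E = 325.2 GPa, ρ = 10200 kg/m³, cost = 39.00 $/kg
  alloy Q: E = 408.0 GPa, ρ = 19220 kg/m³, cost = 36.00 $/kg
  alloy J: E = 128.2 GPa, ρ = 8901 kg/m³, cost = 8.377 $/kg
  alloy B: E = 2.426 GPa, ρ = 1210 kg/m³, cost = 3.480 $/kg
  alloy F: M = 4.17 MN·m per $
  alloy J: M = 1.72 MN·m per $
  alloy S: M = 1.15 MN·m per $
  alloy R: M = 0.817 MN·m per $
  alloy Q: M = 0.590 MN·m per $
  alloy B: M = 0.576 MN·m per $
Highest index: alloy F.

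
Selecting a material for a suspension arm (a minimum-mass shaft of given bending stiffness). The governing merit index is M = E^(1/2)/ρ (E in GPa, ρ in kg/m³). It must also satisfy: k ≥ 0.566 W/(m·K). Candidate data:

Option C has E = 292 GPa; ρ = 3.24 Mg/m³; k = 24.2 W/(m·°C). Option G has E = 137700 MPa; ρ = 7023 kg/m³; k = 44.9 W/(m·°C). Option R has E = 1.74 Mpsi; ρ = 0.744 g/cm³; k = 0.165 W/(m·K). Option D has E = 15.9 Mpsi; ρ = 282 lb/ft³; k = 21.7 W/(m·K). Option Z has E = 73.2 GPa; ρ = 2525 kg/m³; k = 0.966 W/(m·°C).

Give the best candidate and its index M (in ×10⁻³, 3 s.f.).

option C, M = 5.27×10⁻³

Screen on constraints: k ≥ 0.566 W/(m·K). Survivors: option C, option G, option D, option Z.
Normalizing units and computing the index:
  option C: E = 292.0 GPa, ρ = 3240 kg/m³
  option G: E = 137.7 GPa, ρ = 7023 kg/m³
  option D: E = 109.6 GPa, ρ = 4517 kg/m³
  option Z: E = 73.20 GPa, ρ = 2525 kg/m³
  option C: M = 5.27×10⁻³
  option Z: M = 3.39×10⁻³
  option D: M = 2.32×10⁻³
  option G: M = 1.67×10⁻³
Highest index: option C.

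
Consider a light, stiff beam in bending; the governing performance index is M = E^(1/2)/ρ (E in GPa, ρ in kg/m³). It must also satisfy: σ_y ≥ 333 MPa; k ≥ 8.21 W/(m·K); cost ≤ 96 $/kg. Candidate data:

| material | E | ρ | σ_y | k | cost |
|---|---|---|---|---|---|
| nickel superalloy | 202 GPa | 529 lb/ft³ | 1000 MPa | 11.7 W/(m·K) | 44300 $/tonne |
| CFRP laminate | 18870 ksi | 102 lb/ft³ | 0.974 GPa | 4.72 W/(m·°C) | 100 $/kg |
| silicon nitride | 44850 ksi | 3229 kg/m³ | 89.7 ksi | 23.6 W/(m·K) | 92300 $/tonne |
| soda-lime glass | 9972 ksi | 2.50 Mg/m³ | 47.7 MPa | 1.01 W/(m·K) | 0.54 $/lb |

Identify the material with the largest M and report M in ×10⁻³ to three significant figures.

Screen on constraints: σ_y ≥ 333 MPa; k ≥ 8.21 W/(m·K); cost ≤ 96 $/kg. Survivors: nickel superalloy, silicon nitride.
Putting every candidate on a common basis:
  nickel superalloy: E = 202.0 GPa, ρ = 8474 kg/m³
  silicon nitride: E = 309.2 GPa, ρ = 3229 kg/m³
  silicon nitride: M = 5.45×10⁻³
  nickel superalloy: M = 1.68×10⁻³
Silicon nitride ranks first.

silicon nitride, M = 5.45×10⁻³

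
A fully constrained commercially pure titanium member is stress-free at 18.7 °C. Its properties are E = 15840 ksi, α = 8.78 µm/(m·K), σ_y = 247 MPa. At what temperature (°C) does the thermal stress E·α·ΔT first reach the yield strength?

276 °C

E = 15840 ksi = 109.2 GPa.
E·α·ΔT = 247.0 MPa ⇒ ΔT = 247.0 / (109.2×10³ × 8.78×10⁻⁶) = 257.6 K.
T = 18.7 + 257.6 = 276.3 °C.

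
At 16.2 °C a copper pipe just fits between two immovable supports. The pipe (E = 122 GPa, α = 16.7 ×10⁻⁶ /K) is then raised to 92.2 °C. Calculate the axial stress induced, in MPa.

155 MPa

ΔT = 76.00 K. Constrained thermal stress σ = E·α·ΔT = 122.0×10³ MPa × 16.7×10⁻⁶ × 76.00 = 155 MPa (compressive).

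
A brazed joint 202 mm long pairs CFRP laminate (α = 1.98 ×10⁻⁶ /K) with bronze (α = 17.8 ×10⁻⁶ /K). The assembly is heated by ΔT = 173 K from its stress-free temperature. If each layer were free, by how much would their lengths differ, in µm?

553 µm

Δα = |1.98 − 17.8|×10⁻⁶/K = 15.8×10⁻⁶/K.
ΔL_mismatch = Δα·L·ΔT = 15.8×10⁻⁶ × 202.0 mm × 173.0 K = 553 µm.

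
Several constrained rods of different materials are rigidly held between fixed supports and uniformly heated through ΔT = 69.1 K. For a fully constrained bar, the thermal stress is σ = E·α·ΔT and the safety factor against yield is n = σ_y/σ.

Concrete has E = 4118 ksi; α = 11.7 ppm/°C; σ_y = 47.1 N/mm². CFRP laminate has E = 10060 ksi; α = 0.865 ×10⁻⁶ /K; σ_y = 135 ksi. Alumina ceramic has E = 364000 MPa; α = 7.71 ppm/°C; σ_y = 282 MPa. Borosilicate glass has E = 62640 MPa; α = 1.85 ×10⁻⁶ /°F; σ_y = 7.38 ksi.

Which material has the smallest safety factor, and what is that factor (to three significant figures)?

In consistent units (E in GPa, α in ×10⁻⁶/K, σ_y in MPa):
  concrete: E = 28.39, α = 11.7, σ_y = 47.10 → σ = 23.0 MPa, n = 2.05
  CFRP laminate: E = 69.36, α = 0.865, σ_y = 930.8 → σ = 4.15 MPa, n = 225
  alumina ceramic: E = 364.0, α = 7.71, σ_y = 282.0 → σ = 194 MPa, n = 1.45
  borosilicate glass: E = 62.64, α = 3.33, σ_y = 50.88 → σ = 14.4 MPa, n = 3.53
Smallest n: alumina ceramic with n = 1.45.

alumina ceramic, n = 1.45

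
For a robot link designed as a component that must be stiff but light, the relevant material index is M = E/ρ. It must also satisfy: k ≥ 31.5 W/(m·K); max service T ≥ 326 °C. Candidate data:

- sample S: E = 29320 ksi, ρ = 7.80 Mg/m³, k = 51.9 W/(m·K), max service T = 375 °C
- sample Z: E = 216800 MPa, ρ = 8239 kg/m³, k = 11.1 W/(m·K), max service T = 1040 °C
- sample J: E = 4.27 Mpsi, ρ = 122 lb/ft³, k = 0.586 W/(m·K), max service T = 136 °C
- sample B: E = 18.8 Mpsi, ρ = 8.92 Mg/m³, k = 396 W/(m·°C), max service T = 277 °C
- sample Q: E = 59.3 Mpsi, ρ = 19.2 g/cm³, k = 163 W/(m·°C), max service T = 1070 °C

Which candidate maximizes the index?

Screen on constraints: k ≥ 31.5 W/(m·K); max service T ≥ 326 °C. Survivors: sample S, sample Q.
In SI units:
  sample S: E = 202.2 GPa, ρ = 7800 kg/m³
  sample Q: E = 408.9 GPa, ρ = 19200 kg/m³
  sample S: M = 25.9 MN·m/kg
  sample Q: M = 21.3 MN·m/kg
Sample S has the largest M.

sample S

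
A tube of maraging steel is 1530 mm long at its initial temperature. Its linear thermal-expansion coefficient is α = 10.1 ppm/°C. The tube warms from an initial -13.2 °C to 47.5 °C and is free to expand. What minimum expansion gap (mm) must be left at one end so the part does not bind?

0.938 mm

ΔT = 47.5 − (-13.2) = 60.70 K.
ΔL = α·L₀·ΔT = 10.1×10⁻⁶ × 1530 mm × 60.70 K = 0.938 mm.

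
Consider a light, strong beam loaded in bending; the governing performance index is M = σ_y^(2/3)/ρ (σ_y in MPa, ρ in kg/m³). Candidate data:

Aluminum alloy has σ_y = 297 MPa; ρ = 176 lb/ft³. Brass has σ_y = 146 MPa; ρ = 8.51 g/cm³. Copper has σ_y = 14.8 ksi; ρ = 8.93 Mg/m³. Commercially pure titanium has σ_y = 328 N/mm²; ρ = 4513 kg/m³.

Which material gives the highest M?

aluminum alloy

In SI units:
  aluminum alloy: σ_y = 297.0 MPa, ρ = 2819 kg/m³
  brass: σ_y = 146.0 MPa, ρ = 8510 kg/m³
  copper: σ_y = 102.0 MPa, ρ = 8930 kg/m³
  commercially pure titanium: σ_y = 328.0 MPa, ρ = 4513 kg/m³
  aluminum alloy: M = 15.8×10⁻³
  commercially pure titanium: M = 10.5×10⁻³
  brass: M = 3.26×10⁻³
  copper: M = 2.45×10⁻³
Aluminum alloy ranks first.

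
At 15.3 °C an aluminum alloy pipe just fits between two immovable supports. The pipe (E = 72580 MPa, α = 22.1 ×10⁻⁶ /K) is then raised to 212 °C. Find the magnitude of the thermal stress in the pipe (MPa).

E = 72580 MPa = 72.58 GPa.
ΔT = 196.7 K. Constrained thermal stress σ = E·α·ΔT = 72.58×10³ MPa × 22.1×10⁻⁶ × 196.7 = 316 MPa (compressive).

316 MPa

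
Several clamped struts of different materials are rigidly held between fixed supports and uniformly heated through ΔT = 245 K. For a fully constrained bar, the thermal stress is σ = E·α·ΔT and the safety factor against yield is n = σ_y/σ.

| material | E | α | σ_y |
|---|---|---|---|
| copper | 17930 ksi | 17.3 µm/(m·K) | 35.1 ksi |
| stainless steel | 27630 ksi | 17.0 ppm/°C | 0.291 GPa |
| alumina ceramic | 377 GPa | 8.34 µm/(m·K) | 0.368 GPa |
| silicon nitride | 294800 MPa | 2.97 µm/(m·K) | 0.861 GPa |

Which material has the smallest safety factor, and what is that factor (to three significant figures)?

With everything in SI (GPa, ×10⁻⁶/K, MPa):
  copper: E = 123.6, α = 17.3, σ_y = 242.0 → σ = 524 MPa, n = 0.462
  stainless steel: E = 190.5, α = 17.0, σ_y = 291.0 → σ = 793 MPa, n = 0.367
  alumina ceramic: E = 377.0, α = 8.34, σ_y = 368.0 → σ = 770 MPa, n = 0.478
  silicon nitride: E = 294.8, α = 2.97, σ_y = 861.0 → σ = 215 MPa, n = 4.01
Smallest n: stainless steel with n = 0.367.

stainless steel, n = 0.367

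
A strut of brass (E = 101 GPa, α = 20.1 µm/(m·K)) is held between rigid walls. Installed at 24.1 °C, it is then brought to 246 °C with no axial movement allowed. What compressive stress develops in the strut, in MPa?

ΔT = 221.9 K. Constrained thermal stress σ = E·α·ΔT = 101.0×10³ MPa × 20.1×10⁻⁶ × 221.9 = 450 MPa (compressive).

450 MPa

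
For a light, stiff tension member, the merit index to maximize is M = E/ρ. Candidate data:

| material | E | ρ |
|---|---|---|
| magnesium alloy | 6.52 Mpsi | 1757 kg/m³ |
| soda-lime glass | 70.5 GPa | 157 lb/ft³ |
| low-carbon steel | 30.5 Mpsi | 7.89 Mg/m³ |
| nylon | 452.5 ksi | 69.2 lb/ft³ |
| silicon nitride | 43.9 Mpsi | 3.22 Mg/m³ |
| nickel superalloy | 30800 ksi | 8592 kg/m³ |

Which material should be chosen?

Normalizing units and computing the index:
  magnesium alloy: E = 44.95 GPa, ρ = 1757 kg/m³
  soda-lime glass: E = 70.50 GPa, ρ = 2515 kg/m³
  low-carbon steel: E = 210.3 GPa, ρ = 7890 kg/m³
  nylon: E = 3.120 GPa, ρ = 1108 kg/m³
  silicon nitride: E = 302.7 GPa, ρ = 3220 kg/m³
  nickel superalloy: E = 212.4 GPa, ρ = 8592 kg/m³
  silicon nitride: M = 94.0 MN·m/kg
  soda-lime glass: M = 28.0 MN·m/kg
  low-carbon steel: M = 26.7 MN·m/kg
  magnesium alloy: M = 25.6 MN·m/kg
  nickel superalloy: M = 24.7 MN·m/kg
  nylon: M = 2.81 MN·m/kg
Silicon nitride has the largest M.

silicon nitride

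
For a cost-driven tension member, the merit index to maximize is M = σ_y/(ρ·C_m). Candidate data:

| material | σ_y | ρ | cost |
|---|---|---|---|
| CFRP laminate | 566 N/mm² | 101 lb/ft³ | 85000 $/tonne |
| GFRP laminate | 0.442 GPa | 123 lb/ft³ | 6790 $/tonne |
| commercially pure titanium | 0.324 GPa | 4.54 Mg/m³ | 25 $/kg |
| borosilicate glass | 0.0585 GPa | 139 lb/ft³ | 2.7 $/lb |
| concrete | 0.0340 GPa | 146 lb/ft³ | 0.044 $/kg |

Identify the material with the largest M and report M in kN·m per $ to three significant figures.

After converting to SI:
  CFRP laminate: σ_y = 566.0 MPa, ρ = 1618 kg/m³, cost = 85.00 $/kg
  GFRP laminate: σ_y = 442.0 MPa, ρ = 1970 kg/m³, cost = 6.790 $/kg
  commercially pure titanium: σ_y = 324.0 MPa, ρ = 4540 kg/m³, cost = 25.00 $/kg
  borosilicate glass: σ_y = 58.50 MPa, ρ = 2227 kg/m³, cost = 5.952 $/kg
  concrete: σ_y = 34.00 MPa, ρ = 2339 kg/m³, cost = 0.04400 $/kg
  concrete: M = 330 kN·m per $
  GFRP laminate: M = 33.0 kN·m per $
  borosilicate glass: M = 4.41 kN·m per $
  CFRP laminate: M = 4.12 kN·m per $
  commercially pure titanium: M = 2.85 kN·m per $
Highest index: concrete.

concrete, M = 330 kN·m per $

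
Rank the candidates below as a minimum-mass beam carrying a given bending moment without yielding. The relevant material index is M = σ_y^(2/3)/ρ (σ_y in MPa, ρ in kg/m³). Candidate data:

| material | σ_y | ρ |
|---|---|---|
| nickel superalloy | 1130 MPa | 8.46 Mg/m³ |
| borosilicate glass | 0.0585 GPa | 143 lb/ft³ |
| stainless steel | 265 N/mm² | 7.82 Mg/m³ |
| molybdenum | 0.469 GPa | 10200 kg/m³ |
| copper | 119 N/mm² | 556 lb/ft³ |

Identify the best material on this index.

Putting every candidate on a common basis:
  nickel superalloy: σ_y = 1130 MPa, ρ = 8460 kg/m³
  borosilicate glass: σ_y = 58.50 MPa, ρ = 2291 kg/m³
  stainless steel: σ_y = 265.0 MPa, ρ = 7820 kg/m³
  molybdenum: σ_y = 469.0 MPa, ρ = 10200 kg/m³
  copper: σ_y = 119.0 MPa, ρ = 8906 kg/m³
  nickel superalloy: M = 12.8×10⁻³
  borosilicate glass: M = 6.58×10⁻³
  molybdenum: M = 5.92×10⁻³
  stainless steel: M = 5.28×10⁻³
  copper: M = 2.72×10⁻³
Nickel superalloy has the largest M.

nickel superalloy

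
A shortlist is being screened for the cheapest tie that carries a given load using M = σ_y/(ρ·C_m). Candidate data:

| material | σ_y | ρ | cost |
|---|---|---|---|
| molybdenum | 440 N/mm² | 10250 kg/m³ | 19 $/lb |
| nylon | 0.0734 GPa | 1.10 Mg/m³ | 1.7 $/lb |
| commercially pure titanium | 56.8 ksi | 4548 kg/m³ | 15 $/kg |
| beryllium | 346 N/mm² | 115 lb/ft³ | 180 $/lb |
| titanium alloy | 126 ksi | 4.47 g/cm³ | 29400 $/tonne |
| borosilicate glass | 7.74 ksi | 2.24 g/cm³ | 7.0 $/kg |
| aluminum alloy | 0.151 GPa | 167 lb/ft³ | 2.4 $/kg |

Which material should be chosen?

After converting to SI:
  molybdenum: σ_y = 440.0 MPa, ρ = 10250 kg/m³, cost = 41.89 $/kg
  nylon: σ_y = 73.40 MPa, ρ = 1100 kg/m³, cost = 3.748 $/kg
  commercially pure titanium: σ_y = 391.6 MPa, ρ = 4548 kg/m³, cost = 15.00 $/kg
  beryllium: σ_y = 346.0 MPa, ρ = 1842 kg/m³, cost = 396.8 $/kg
  titanium alloy: σ_y = 868.7 MPa, ρ = 4470 kg/m³, cost = 29.40 $/kg
  borosilicate glass: σ_y = 53.37 MPa, ρ = 2240 kg/m³, cost = 7.000 $/kg
  aluminum alloy: σ_y = 151.0 MPa, ρ = 2675 kg/m³, cost = 2.400 $/kg
  aluminum alloy: M = 23.5 kN·m per $
  nylon: M = 17.8 kN·m per $
  titanium alloy: M = 6.61 kN·m per $
  commercially pure titanium: M = 5.74 kN·m per $
  borosilicate glass: M = 3.40 kN·m per $
  molybdenum: M = 1.02 kN·m per $
  beryllium: M = 0.473 kN·m per $
Highest index: aluminum alloy.

aluminum alloy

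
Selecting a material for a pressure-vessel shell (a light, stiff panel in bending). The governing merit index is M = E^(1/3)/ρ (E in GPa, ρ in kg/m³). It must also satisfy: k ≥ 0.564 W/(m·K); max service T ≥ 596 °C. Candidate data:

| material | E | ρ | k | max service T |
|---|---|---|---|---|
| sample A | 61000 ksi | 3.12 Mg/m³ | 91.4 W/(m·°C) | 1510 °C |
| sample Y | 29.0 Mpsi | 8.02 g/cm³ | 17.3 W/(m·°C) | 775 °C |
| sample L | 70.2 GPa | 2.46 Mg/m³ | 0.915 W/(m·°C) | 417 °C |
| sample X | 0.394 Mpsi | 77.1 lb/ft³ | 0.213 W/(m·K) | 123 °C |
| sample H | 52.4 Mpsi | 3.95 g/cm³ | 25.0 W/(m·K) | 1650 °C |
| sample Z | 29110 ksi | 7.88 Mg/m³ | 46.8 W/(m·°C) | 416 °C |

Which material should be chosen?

sample A

Screen on constraints: k ≥ 0.564 W/(m·K); max service T ≥ 596 °C. Survivors: sample A, sample Y, sample H.
Convert each candidate to consistent units, then evaluate M:
  sample A: E = 420.6 GPa, ρ = 3120 kg/m³
  sample Y: E = 199.9 GPa, ρ = 8020 kg/m³
  sample H: E = 361.3 GPa, ρ = 3950 kg/m³
  sample A: M = 2.40×10⁻³
  sample H: M = 1.80×10⁻³
  sample Y: M = 0.729×10⁻³
Highest index: sample A.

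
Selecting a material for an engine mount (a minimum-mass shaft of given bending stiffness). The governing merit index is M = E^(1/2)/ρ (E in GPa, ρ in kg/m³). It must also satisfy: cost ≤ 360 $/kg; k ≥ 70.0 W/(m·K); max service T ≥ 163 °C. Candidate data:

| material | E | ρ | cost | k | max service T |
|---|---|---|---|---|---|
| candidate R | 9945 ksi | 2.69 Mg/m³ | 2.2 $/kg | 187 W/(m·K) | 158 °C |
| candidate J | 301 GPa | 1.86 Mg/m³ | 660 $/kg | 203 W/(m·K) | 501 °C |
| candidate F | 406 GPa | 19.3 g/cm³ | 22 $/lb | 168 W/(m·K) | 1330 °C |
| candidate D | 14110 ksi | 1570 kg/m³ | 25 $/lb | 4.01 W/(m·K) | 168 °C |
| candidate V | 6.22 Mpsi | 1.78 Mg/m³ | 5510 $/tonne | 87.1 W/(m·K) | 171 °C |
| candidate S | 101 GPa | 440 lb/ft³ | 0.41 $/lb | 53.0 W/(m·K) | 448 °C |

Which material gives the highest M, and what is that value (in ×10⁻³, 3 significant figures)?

Screen on constraints: cost ≤ 360 $/kg; k ≥ 70.0 W/(m·K); max service T ≥ 163 °C. Survivors: candidate F, candidate V.
Putting every candidate on a common basis:
  candidate F: E = 406.0 GPa, ρ = 19300 kg/m³
  candidate V: E = 42.89 GPa, ρ = 1780 kg/m³
  candidate V: M = 3.68×10⁻³
  candidate F: M = 1.04×10⁻³
Candidate V ranks first.

candidate V, M = 3.68×10⁻³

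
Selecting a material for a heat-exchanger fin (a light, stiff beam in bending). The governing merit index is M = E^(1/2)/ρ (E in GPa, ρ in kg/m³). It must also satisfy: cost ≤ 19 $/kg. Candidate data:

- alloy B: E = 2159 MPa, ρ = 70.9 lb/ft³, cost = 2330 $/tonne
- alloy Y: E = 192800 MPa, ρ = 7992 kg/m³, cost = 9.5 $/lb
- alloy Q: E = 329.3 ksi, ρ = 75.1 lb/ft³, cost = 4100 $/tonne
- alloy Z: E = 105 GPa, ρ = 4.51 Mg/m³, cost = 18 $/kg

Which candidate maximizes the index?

Screen on constraints: cost ≤ 19 $/kg. Survivors: alloy B, alloy Q, alloy Z.
After converting to SI:
  alloy B: E = 2.159 GPa, ρ = 1136 kg/m³
  alloy Q: E = 2.270 GPa, ρ = 1203 kg/m³
  alloy Z: E = 105.0 GPa, ρ = 4510 kg/m³
  alloy Z: M = 2.27×10⁻³
  alloy B: M = 1.29×10⁻³
  alloy Q: M = 1.25×10⁻³
The maximum is for alloy Z.

alloy Z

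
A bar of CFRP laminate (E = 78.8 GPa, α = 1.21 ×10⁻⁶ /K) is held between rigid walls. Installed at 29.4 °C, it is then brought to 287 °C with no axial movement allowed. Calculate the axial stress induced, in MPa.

ΔT = 257.6 K. Constrained thermal stress σ = E·α·ΔT = 78.80×10³ MPa × 1.21×10⁻⁶ × 257.6 = 24.6 MPa (compressive).

24.6 MPa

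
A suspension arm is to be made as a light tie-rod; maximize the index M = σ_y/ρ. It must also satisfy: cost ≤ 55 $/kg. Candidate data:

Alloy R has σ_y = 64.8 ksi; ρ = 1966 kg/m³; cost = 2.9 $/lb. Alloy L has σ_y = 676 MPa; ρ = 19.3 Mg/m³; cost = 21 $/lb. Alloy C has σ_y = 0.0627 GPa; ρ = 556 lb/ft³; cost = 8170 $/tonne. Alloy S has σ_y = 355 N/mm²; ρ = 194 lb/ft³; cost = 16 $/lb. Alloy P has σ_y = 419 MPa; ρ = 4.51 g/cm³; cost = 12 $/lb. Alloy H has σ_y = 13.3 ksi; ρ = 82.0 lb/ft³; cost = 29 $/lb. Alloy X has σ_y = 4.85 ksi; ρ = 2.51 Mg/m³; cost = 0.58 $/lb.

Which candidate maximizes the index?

alloy R

Screen on constraints: cost ≤ 55 $/kg. Survivors: alloy R, alloy L, alloy C, alloy S, alloy P, alloy X.
After converting to SI:
  alloy R: σ_y = 446.8 MPa, ρ = 1966 kg/m³
  alloy L: σ_y = 676.0 MPa, ρ = 19300 kg/m³
  alloy C: σ_y = 62.70 MPa, ρ = 8906 kg/m³
  alloy S: σ_y = 355.0 MPa, ρ = 3108 kg/m³
  alloy P: σ_y = 419.0 MPa, ρ = 4510 kg/m³
  alloy X: σ_y = 33.44 MPa, ρ = 2510 kg/m³
  alloy R: M = 227 kN·m/kg
  alloy S: M = 114 kN·m/kg
  alloy P: M = 92.9 kN·m/kg
  alloy L: M = 35.0 kN·m/kg
  alloy X: M = 13.3 kN·m/kg
  alloy C: M = 7.04 kN·m/kg
Highest index: alloy R.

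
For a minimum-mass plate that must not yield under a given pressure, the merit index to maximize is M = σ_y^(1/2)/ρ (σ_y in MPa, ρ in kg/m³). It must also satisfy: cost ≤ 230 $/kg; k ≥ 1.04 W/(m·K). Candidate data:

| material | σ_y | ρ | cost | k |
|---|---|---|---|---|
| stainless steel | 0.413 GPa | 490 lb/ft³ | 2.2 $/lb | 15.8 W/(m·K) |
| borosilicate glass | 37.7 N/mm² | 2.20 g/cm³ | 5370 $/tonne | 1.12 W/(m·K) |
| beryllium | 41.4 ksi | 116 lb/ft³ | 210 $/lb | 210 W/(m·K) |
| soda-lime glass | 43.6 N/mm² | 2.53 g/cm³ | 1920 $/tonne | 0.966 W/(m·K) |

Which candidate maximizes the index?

Screen on constraints: cost ≤ 230 $/kg; k ≥ 1.04 W/(m·K). Survivors: stainless steel, borosilicate glass.
Putting every candidate on a common basis:
  stainless steel: σ_y = 413.0 MPa, ρ = 7849 kg/m³
  borosilicate glass: σ_y = 37.70 MPa, ρ = 2200 kg/m³
  borosilicate glass: M = 2.79×10⁻³
  stainless steel: M = 2.59×10⁻³
Borosilicate glass ranks first.

borosilicate glass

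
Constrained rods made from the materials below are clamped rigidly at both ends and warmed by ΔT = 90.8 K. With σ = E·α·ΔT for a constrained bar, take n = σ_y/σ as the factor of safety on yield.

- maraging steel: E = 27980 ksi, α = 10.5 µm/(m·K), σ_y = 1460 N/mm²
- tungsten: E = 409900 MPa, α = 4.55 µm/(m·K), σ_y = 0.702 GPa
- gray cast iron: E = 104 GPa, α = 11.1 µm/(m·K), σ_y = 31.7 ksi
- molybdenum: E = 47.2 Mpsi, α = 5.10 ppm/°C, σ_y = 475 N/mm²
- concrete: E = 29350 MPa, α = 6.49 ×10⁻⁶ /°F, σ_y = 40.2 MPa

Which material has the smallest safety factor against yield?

With everything in SI (GPa, ×10⁻⁶/K, MPa):
  maraging steel: E = 192.9, α = 10.5, σ_y = 1460 → σ = 184 MPa, n = 7.94
  tungsten: E = 409.9, α = 4.55, σ_y = 702.0 → σ = 169 MPa, n = 4.15
  gray cast iron: E = 104.0, α = 11.1, σ_y = 218.6 → σ = 105 MPa, n = 2.09
  molybdenum: E = 325.4, α = 5.10, σ_y = 475.0 → σ = 151 MPa, n = 3.15
  concrete: E = 29.35, α = 11.7, σ_y = 40.20 → σ = 31.1 MPa, n = 1.29
Concrete has the lowest safety factor, n = 1.29.

concrete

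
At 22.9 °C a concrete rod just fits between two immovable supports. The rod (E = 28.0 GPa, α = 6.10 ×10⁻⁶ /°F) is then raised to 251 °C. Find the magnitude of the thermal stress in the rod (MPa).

α = 6.10×10⁻⁶/°F × 9/5 = 11.0×10⁻⁶/K.
ΔT = 228.1 K. Constrained thermal stress σ = E·α·ΔT = 28.00×10³ MPa × 11.0×10⁻⁶ × 228.1 = 70.1 MPa (compressive).

70.1 MPa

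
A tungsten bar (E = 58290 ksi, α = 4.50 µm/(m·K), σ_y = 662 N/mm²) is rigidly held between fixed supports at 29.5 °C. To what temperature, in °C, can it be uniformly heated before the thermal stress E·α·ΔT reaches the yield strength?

396 °C

E = 58290 ksi = 401.9 GPa.
σ_y = 662 N/mm² = 662.0 MPa.
E·α·ΔT = 662.0 MPa ⇒ ΔT = 662.0 / (401.9×10³ × 4.50×10⁻⁶) = 366.0 K.
T = 29.5 + 366.0 = 395.5 °C.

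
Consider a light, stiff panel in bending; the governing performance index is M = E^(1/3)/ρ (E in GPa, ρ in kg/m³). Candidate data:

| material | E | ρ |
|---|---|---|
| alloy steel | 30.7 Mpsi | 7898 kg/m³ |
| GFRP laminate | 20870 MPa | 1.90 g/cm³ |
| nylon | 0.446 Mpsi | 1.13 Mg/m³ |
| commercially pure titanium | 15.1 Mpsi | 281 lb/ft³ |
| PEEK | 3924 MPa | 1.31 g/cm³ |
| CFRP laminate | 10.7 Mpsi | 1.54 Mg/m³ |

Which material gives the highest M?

After converting to SI:
  alloy steel: E = 211.7 GPa, ρ = 7898 kg/m³
  GFRP laminate: E = 20.87 GPa, ρ = 1900 kg/m³
  nylon: E = 3.075 GPa, ρ = 1130 kg/m³
  commercially pure titanium: E = 104.1 GPa, ρ = 4501 kg/m³
  PEEK: E = 3.924 GPa, ρ = 1310 kg/m³
  CFRP laminate: E = 73.77 GPa, ρ = 1540 kg/m³
  CFRP laminate: M = 2.72×10⁻³
  GFRP laminate: M = 1.45×10⁻³
  nylon: M = 1.29×10⁻³
  PEEK: M = 1.20×10⁻³
  commercially pure titanium: M = 1.05×10⁻³
  alloy steel: M = 0.755×10⁻³
CFRP laminate has the largest M.

CFRP laminate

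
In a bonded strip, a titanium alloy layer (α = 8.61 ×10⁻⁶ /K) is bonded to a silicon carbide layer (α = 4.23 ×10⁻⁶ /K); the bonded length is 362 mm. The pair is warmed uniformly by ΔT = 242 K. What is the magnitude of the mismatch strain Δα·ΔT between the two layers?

1.06×10⁻³

Δα = |8.61 − 4.23|×10⁻⁶/K = 4.38×10⁻⁶/K.
Mismatch strain = Δα·ΔT = 4.38×10⁻⁶ × 242.0 = 1.06×10⁻³.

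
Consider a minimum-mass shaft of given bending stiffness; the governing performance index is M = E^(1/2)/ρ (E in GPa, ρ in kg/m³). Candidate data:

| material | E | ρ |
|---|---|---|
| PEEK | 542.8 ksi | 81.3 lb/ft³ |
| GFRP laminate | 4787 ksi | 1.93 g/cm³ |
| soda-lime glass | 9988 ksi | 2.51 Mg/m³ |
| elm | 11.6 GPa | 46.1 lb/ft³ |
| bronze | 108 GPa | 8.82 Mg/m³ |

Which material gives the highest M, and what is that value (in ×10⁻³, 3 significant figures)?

elm, M = 4.61×10⁻³

Putting every candidate on a common basis:
  PEEK: E = 3.742 GPa, ρ = 1302 kg/m³
  GFRP laminate: E = 33.01 GPa, ρ = 1930 kg/m³
  soda-lime glass: E = 68.86 GPa, ρ = 2510 kg/m³
  elm: E = 11.60 GPa, ρ = 738.5 kg/m³
  bronze: E = 108.0 GPa, ρ = 8820 kg/m³
  elm: M = 4.61×10⁻³
  soda-lime glass: M = 3.31×10⁻³
  GFRP laminate: M = 2.98×10⁻³
  PEEK: M = 1.49×10⁻³
  bronze: M = 1.18×10⁻³
Elm has the largest M.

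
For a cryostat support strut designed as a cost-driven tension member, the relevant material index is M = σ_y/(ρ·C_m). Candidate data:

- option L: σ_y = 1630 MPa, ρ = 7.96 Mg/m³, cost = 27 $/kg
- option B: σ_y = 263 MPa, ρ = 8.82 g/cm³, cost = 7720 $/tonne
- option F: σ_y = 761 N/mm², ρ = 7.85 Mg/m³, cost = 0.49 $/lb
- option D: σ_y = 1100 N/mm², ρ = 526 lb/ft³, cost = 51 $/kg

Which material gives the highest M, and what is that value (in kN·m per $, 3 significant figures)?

Putting every candidate on a common basis:
  option L: σ_y = 1630 MPa, ρ = 7960 kg/m³, cost = 27.00 $/kg
  option B: σ_y = 263.0 MPa, ρ = 8820 kg/m³, cost = 7.720 $/kg
  option F: σ_y = 761.0 MPa, ρ = 7850 kg/m³, cost = 1.080 $/kg
  option D: σ_y = 1100 MPa, ρ = 8426 kg/m³, cost = 51.00 $/kg
  option F: M = 89.7 kN·m per $
  option L: M = 7.58 kN·m per $
  option B: M = 3.86 kN·m per $
  option D: M = 2.56 kN·m per $
Option F ranks first.

option F, M = 89.7 kN·m per $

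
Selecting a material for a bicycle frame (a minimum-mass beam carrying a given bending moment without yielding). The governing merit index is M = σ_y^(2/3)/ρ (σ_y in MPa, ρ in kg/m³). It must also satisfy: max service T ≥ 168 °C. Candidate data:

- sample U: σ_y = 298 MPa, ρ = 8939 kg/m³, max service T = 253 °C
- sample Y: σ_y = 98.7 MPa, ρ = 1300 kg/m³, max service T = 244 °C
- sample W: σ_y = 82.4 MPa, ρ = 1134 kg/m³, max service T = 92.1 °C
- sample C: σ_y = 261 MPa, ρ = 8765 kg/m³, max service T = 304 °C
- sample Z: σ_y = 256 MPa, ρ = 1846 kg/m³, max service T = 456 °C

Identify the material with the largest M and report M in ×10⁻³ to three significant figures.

Screen on constraints: max service T ≥ 168 °C. Survivors: sample U, sample Y, sample C, sample Z.
Evaluate M for each candidate:
  sample Z: M = 21.8×10⁻³
  sample Y: M = 16.4×10⁻³
  sample U: M = 4.99×10⁻³
  sample C: M = 4.66×10⁻³
The maximum is for sample Z.

sample Z, M = 21.8×10⁻³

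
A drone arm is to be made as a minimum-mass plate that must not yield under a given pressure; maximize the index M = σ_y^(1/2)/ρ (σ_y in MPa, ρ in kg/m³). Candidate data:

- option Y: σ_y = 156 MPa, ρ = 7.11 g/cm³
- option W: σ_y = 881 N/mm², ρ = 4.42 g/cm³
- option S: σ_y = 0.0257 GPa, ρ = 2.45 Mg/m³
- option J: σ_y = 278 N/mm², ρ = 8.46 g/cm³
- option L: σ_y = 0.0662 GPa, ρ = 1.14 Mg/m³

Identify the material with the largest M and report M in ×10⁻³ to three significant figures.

Normalizing units and computing the index:
  option Y: σ_y = 156.0 MPa, ρ = 7110 kg/m³
  option W: σ_y = 881.0 MPa, ρ = 4420 kg/m³
  option S: σ_y = 25.70 MPa, ρ = 2450 kg/m³
  option J: σ_y = 278.0 MPa, ρ = 8460 kg/m³
  option L: σ_y = 66.20 MPa, ρ = 1140 kg/m³
  option L: M = 7.14×10⁻³
  option W: M = 6.72×10⁻³
  option S: M = 2.07×10⁻³
  option J: M = 1.97×10⁻³
  option Y: M = 1.76×10⁻³
Option L has the largest M.

option L, M = 7.14×10⁻³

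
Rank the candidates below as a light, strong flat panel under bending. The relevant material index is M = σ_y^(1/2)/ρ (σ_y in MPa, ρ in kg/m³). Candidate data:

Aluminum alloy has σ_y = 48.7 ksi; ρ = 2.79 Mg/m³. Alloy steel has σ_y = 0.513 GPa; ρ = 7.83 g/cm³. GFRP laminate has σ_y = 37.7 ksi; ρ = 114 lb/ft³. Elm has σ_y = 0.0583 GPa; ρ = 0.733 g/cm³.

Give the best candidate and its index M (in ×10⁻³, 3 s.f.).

elm, M = 10.4×10⁻³

In SI units:
  aluminum alloy: σ_y = 335.8 MPa, ρ = 2790 kg/m³
  alloy steel: σ_y = 513.0 MPa, ρ = 7830 kg/m³
  GFRP laminate: σ_y = 259.9 MPa, ρ = 1826 kg/m³
  elm: σ_y = 58.30 MPa, ρ = 733.0 kg/m³
  elm: M = 10.4×10⁻³
  GFRP laminate: M = 8.83×10⁻³
  aluminum alloy: M = 6.57×10⁻³
  alloy steel: M = 2.89×10⁻³
Elm has the largest M.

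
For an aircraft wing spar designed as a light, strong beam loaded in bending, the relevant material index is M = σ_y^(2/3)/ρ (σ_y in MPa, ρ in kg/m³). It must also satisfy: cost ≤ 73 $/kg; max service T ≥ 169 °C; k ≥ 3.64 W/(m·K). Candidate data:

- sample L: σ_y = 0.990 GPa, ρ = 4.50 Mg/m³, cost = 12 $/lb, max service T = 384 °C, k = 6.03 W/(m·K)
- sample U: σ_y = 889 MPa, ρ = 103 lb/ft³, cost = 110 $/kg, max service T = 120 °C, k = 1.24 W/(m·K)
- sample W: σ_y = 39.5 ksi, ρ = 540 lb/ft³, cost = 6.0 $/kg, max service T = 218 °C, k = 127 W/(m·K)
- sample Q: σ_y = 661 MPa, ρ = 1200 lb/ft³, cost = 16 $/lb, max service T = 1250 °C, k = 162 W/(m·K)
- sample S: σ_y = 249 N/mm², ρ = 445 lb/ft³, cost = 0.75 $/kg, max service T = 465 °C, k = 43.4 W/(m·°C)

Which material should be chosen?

Screen on constraints: cost ≤ 73 $/kg; max service T ≥ 169 °C; k ≥ 3.64 W/(m·K). Survivors: sample L, sample W, sample Q, sample S.
In SI units:
  sample L: σ_y = 990.0 MPa, ρ = 4500 kg/m³
  sample W: σ_y = 272.3 MPa, ρ = 8650 kg/m³
  sample Q: σ_y = 661.0 MPa, ρ = 19220 kg/m³
  sample S: σ_y = 249.0 MPa, ρ = 7128 kg/m³
  sample L: M = 22.1×10⁻³
  sample S: M = 5.55×10⁻³
  sample W: M = 4.86×10⁻³
  sample Q: M = 3.95×10⁻³
Highest index: sample L.

sample L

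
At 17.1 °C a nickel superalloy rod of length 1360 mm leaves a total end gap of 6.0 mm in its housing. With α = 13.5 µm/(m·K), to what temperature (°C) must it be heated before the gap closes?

344 °C

α·L₀·ΔT = 6.0 mm ⇒ ΔT = 6.0 / (13.5×10⁻⁶ × 1360.0) = 326.8 K.
T = 17.1 + 326.8 = 343.9 °C.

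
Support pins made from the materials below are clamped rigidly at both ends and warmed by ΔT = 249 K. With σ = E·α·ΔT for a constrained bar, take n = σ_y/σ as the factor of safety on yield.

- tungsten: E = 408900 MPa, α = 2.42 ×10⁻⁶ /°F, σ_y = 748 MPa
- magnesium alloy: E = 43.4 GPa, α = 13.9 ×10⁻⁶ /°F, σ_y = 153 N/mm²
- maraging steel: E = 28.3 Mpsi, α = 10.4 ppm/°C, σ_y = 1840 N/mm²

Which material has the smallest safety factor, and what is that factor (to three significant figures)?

With everything in SI (GPa, ×10⁻⁶/K, MPa):
  tungsten: E = 408.9, α = 4.36, σ_y = 748.0 → σ = 444 MPa, n = 1.69
  magnesium alloy: E = 43.40, α = 25.0, σ_y = 153.0 → σ = 270 MPa, n = 0.566
  maraging steel: E = 195.1, α = 10.4, σ_y = 1840 → σ = 505 MPa, n = 3.64
The minimum is magnesium alloy at n = 0.566.

magnesium alloy, n = 0.566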